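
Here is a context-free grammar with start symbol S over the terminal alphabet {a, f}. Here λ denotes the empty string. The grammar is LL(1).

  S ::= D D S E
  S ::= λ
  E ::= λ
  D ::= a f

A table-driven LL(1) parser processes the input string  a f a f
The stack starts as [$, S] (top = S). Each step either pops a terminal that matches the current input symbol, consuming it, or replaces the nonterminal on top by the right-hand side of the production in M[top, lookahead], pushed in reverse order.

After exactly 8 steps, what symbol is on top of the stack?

step 1: stack=$ S  input=a f a f $  — expand S ::= D D S E
step 2: stack=$ E S D D  input=a f a f $  — expand D ::= a f
step 3: stack=$ E S D f a  input=a f a f $  — match a
step 4: stack=$ E S D f  input=f a f $  — match f
step 5: stack=$ E S D  input=a f $  — expand D ::= a f
step 6: stack=$ E S f a  input=a f $  — match a
step 7: stack=$ E S f  input=f $  — match f
step 8: stack=$ E S  input=$  — expand S ::= λ
Stack after step 8: $ E (top = E).

E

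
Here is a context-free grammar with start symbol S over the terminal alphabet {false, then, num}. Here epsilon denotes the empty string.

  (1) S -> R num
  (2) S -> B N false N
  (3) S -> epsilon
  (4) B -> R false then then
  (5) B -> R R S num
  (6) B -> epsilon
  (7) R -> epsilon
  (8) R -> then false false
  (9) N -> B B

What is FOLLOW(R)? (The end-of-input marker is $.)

FIRST(R) = {epsilon, then}
FIRST(S) = {epsilon, false, num, then}  (via R num, B N false N)
FIRST(B) = {epsilon, false, num, then}  (via R false then then, R R S num)
FIRST(N) = {epsilon, false, num, then}  (via B B)
FOLLOW(S) includes $ since S is the start symbol.
FOLLOW(S): in B->R R S num, S is followed by num with FIRST {num}. Thus FOLLOW(S) = {$, num}.
FOLLOW(R): in S->R num, R is followed by num with FIRST {num}; in B->R false then then, R is followed by false then then with FIRST {false}; in B->R R S num (occurrence 1), R is followed by R S num with FIRST {false, num, then}; in B->R R S num (occurrence 2), R is followed by S num with FIRST {false, num, then}. Thus FOLLOW(R) = {false, num, then}.
FOLLOW(N): in S->B N false N (occurrence 1), N is followed by false N with FIRST {false}; in S->B N false N (occurrence 2), the suffix after N is empty, so FOLLOW(N) ⊇ FOLLOW(S) = {$, num}. Thus FOLLOW(N) = {$, false, num}.
FOLLOW(B): in S->B N false N, B is followed by N false N with FIRST {false, num, then}; in N->B B (occurrence 1), B is followed by B with FIRST {epsilon, false, num, then}; in N->B B (occurrence 1), the suffix after B is nullable, so FOLLOW(B) ⊇ FOLLOW(N) = {$, false, num}; in N->B B (occurrence 2), the suffix after B is empty, so FOLLOW(B) ⊇ FOLLOW(N) = {$, false, num}. Thus FOLLOW(B) = {$, false, num, then}.

{false, num, then}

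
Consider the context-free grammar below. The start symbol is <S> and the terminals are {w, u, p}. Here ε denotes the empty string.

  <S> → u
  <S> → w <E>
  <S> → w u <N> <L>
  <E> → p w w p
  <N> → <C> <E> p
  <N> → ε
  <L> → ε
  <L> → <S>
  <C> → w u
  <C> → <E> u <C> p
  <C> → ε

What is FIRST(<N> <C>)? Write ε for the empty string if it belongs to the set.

{ε, p, w}

FIRST(<S>): from <S>→u we get {u}; from <S>→w <E> we get {w}; from <S>→w u <N> <L> we get {w}. So FIRST(<S>) = {u, w}.
FIRST(<E>): from <E>→p w w p we get {p}. So FIRST(<E>) = {p}.
FIRST(<L>): from <L>→ε we get {ε}; from <L>→<S> we get {u, w}. So FIRST(<L>) = {ε, u, w}.
FIRST(<C>): from <C>→w u we get {w}; from <C>→<E> u <C> p we get {p}; from <C>→ε we get {ε}. So FIRST(<C>) = {ε, p, w}.
FIRST(<N>): from <N>→<C> <E> p we get {p, w}; from <N>→ε we get {ε}. So FIRST(<N>) = {ε, p, w}.
FIRST(<N> <C>): take FIRST of each symbol in turn, carrying on past any symbol whose FIRST contains ε; result {ε, p, w}.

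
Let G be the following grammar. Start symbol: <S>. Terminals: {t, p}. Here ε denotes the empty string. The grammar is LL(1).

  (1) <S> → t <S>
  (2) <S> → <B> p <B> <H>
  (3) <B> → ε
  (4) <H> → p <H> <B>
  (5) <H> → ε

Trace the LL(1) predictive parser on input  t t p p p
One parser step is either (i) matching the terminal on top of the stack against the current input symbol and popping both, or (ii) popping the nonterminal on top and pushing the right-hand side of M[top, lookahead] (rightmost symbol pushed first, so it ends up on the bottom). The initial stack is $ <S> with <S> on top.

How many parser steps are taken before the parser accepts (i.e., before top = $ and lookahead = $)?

15

      Stack            Input        Action
   1  $ <S>            t t p p p $  expand <S> → t <S>
   2  $ <S> t          t t p p p $  match t
   3  $ <S>            t p p p $    expand <S> → t <S>
   4  $ <S> t          t p p p $    match t
   5  $ <S>            p p p $      expand <S> → <B> p <B> <H>
   6  $ <H> <B> p <B>  p p p $      expand <B> → ε
   7  $ <H> <B> p      p p p $      match p
   8  $ <H> <B>        p p $        expand <B> → ε
   9  $ <H>            p p $        expand <H> → p <H> <B>
  10  $ <B> <H> p      p p $        match p
  11  $ <B> <H>        p $          expand <H> → p <H> <B>
  12  $ <B> <B> <H> p  p $          match p
  13  $ <B> <B> <H>    $            expand <H> → ε
  14  $ <B> <B>        $            expand <B> → ε
  15  $ <B>            $            expand <B> → ε
Accept reached after 15 steps.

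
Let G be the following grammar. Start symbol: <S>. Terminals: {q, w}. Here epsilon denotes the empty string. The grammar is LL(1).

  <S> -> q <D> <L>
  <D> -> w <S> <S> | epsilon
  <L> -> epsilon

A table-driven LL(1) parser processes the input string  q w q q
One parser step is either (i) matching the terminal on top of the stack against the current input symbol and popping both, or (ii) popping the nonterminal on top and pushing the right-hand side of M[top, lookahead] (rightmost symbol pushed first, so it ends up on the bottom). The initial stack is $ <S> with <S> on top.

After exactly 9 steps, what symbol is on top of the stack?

q

step 1: stack=$ <S>  input=q w q q $  — expand <S> -> q <D> <L>
step 2: stack=$ <L> <D> q  input=q w q q $  — match q
step 3: stack=$ <L> <D>  input=w q q $  — expand <D> -> w <S> <S>
step 4: stack=$ <L> <S> <S> w  input=w q q $  — match w
step 5: stack=$ <L> <S> <S>  input=q q $  — expand <S> -> q <D> <L>
step 6: stack=$ <L> <S> <L> <D> q  input=q q $  — match q
step 7: stack=$ <L> <S> <L> <D>  input=q $  — expand <D> -> epsilon
step 8: stack=$ <L> <S> <L>  input=q $  — expand <L> -> epsilon
step 9: stack=$ <L> <S>  input=q $  — expand <S> -> q <D> <L>
Stack after step 9: $ <L> <L> <D> q (top = q).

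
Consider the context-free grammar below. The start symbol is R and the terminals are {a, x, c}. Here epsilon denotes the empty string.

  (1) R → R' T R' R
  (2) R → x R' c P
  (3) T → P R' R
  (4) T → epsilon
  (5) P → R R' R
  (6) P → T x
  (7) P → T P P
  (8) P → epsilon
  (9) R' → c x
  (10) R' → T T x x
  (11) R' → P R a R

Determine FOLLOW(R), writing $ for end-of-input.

FIRST(R): from R→R' T R' R we get {c, x}; from R→x R' c P we get {x}. So FIRST(R) = {c, x}.
FIRST(T): from T→P R' R we get {c, x}; from T→epsilon we get {epsilon}. So FIRST(T) = {epsilon, c, x}.
FIRST(P): from P→R R' R we get {c, x}; from P→T x we get {c, x}; from P→T P P we get {epsilon, c, x}; from P→epsilon we get {epsilon}. So FIRST(P) = {epsilon, c, x}.
FIRST(R'): from R'→c x we get {c}; from R'→T T x x we get {c, x}; from R'→P R a R we get {c, x}. So FIRST(R') = {c, x}.
FOLLOW(R) includes $ since R is the start symbol.
FOLLOW(R'): in R→R' T R' R (occurrence 1), R' is followed by T R' R with FIRST {c, x}; in R→R' T R' R (occurrence 2), R' is followed by R with FIRST {c, x}; in R→x R' c P, R' is followed by c P with FIRST {c}; in T→P R' R, R' is followed by R with FIRST {c, x}; in P→R R' R, R' is followed by R with FIRST {c, x}. Thus FOLLOW(R') = {c, x}.
FOLLOW(R): in R→R' T R' R, the suffix after R is empty (adds nothing new); in T→P R' R, the suffix after R is empty, so FOLLOW(R) ⊇ FOLLOW(T) = {$, a, c, x}; in P→R R' R (occurrence 1), R is followed by R' R with FIRST {c, x}; in P→R R' R (occurrence 2), the suffix after R is empty, so FOLLOW(R) ⊇ FOLLOW(P) = {$, a, c, x}; in R'→P R a R (occurrence 1), R is followed by a R with FIRST {a}; in R'→P R a R (occurrence 2), the suffix after R is empty, so FOLLOW(R) ⊇ FOLLOW(R') = {c, x}. Thus FOLLOW(R) = {$, a, c, x}.
FOLLOW(P): in R→x R' c P, the suffix after P is empty, so FOLLOW(P) ⊇ FOLLOW(R) = {$, a, c, x}; in T→P R' R, P is followed by R' R with FIRST {c, x}; in P→T P P (occurrence 1), P is followed by P with FIRST {epsilon, c, x}; in P→T P P (occurrence 1), the suffix after P is nullable (adds nothing new); in P→T P P (occurrence 2), the suffix after P is empty (adds nothing new); in R'→P R a R, P is followed by R a R with FIRST {c, x}. Thus FOLLOW(P) = {$, a, c, x}.
FOLLOW(T): in R→R' T R' R, T is followed by R' R with FIRST {c, x}; in P→T x, T is followed by x with FIRST {x}; in P→T P P, T is followed by P P with FIRST {epsilon, c, x}; in P→T P P, the suffix after T is nullable, so FOLLOW(T) ⊇ FOLLOW(P) = {$, a, c, x}; in R'→T T x x (occurrence 1), T is followed by T x x with FIRST {c, x}; in R'→T T x x (occurrence 2), T is followed by x x with FIRST {x}. Thus FOLLOW(T) = {$, a, c, x}.

{$, a, c, x}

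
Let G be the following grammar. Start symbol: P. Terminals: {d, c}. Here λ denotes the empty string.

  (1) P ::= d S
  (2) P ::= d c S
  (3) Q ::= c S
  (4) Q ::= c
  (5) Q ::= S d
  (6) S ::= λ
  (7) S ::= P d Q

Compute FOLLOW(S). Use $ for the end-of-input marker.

FIRST(P) = {d}
FIRST(S) = {λ, d}  (via P d Q)
FIRST(Q) = {c, d}  (via S d)
FOLLOW(P) includes $ since P is the start symbol.
FOLLOW(P): in S::=P d Q, P is followed by d Q with FIRST {d}. Thus FOLLOW(P) = {$, d}.
FOLLOW(Q): in S::=P d Q, the suffix after Q is empty, so FOLLOW(Q) ⊇ FOLLOW(S) = {$, d}. Thus FOLLOW(Q) = {$, d}.
FOLLOW(S): in P::=d S, the suffix after S is empty, so FOLLOW(S) ⊇ FOLLOW(P) = {$, d}; in P::=d c S, the suffix after S is empty, so FOLLOW(S) ⊇ FOLLOW(P) = {$, d}; in Q::=c S, the suffix after S is empty, so FOLLOW(S) ⊇ FOLLOW(Q) = {$, d}; in Q::=S d, S is followed by d with FIRST {d}. Thus FOLLOW(S) = {$, d}.

{$, d}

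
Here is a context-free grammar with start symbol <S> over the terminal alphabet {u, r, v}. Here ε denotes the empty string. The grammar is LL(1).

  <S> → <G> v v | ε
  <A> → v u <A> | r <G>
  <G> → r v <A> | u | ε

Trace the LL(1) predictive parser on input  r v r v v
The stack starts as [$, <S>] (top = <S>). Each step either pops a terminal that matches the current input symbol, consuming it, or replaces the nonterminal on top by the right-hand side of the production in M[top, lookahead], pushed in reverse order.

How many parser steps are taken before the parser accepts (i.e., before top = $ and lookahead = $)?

9

     Stack          Input        Action
  1  $ <S>          r v r v v $  expand <S> → <G> v v
  2  $ v v <G>      r v r v v $  expand <G> → r v <A>
  3  $ v v <A> v r  r v r v v $  match r
  4  $ v v <A> v    v r v v $    match v
  5  $ v v <A>      r v v $      expand <A> → r <G>
  6  $ v v <G> r    r v v $      match r
  7  $ v v <G>      v v $        expand <G> → ε
  8  $ v v          v v $        match v
  9  $ v            v $          match v
Accept reached after 9 steps.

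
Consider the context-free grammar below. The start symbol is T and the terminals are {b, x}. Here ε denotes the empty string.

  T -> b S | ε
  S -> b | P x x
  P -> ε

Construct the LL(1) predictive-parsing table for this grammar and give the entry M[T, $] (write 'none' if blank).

FIRST(T) = {ε, b}
FIRST(P) = {ε}
FIRST(S) = {b, x}  (via P x x)
FOLLOW(T) includes $ since T is the start symbol.
FOLLOW(T): T appears on no right-hand side. Thus FOLLOW(T) = {$}.
For T -> b S: FIRST(b S) = {b}, so it goes in M[T, t] for t ∈ {b}.
For T -> ε: FIRST(ε) = {ε}, so it goes in M[T, t] for t ∈ {}; since ε ∈ FIRST, also for every t ∈ FOLLOW(T) = {$}.

T -> ε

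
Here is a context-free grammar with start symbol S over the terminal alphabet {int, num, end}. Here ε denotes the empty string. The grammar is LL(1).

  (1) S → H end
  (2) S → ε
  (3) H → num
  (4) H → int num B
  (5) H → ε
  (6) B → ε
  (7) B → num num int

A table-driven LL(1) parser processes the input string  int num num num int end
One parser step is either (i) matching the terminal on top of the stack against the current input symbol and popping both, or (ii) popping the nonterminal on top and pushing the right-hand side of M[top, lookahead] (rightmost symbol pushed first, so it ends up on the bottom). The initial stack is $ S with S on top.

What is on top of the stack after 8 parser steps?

     Stack              Input                      Action
  1  $ S                int num num num int end $  expand S → H end
  2  $ end H            int num num num int end $  expand H → int num B
  3  $ end B num int    int num num num int end $  match int
  4  $ end B num        num num num int end $      match num
  5  $ end B            num num int end $          expand B → num num int
  6  $ end int num num  num num int end $          match num
  7  $ end int num      num int end $              match num
  8  $ end int          int end $                  match int
Stack after step 8: $ end (top = end).

end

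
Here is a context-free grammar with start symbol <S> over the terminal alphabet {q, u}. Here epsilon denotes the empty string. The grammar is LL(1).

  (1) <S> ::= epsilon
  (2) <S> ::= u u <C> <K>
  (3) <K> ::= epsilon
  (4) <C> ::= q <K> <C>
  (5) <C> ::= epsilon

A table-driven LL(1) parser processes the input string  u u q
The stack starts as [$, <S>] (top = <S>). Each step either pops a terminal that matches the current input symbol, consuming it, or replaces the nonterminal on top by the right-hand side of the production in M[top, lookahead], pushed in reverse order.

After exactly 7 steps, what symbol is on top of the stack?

step 1: stack=$ <S>  input=u u q $  — expand <S> ::= u u <C> <K>
step 2: stack=$ <K> <C> u u  input=u u q $  — match u
step 3: stack=$ <K> <C> u  input=u q $  — match u
step 4: stack=$ <K> <C>  input=q $  — expand <C> ::= q <K> <C>
step 5: stack=$ <K> <C> <K> q  input=q $  — match q
step 6: stack=$ <K> <C> <K>  input=$  — expand <K> ::= epsilon
step 7: stack=$ <K> <C>  input=$  — expand <C> ::= epsilon
Stack after step 7: $ <K> (top = <K>).

<K>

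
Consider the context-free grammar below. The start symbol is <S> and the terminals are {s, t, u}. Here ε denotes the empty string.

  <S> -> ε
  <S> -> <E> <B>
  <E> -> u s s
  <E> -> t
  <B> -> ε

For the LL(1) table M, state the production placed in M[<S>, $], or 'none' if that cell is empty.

<S> -> ε

FIRST(<E>) = {t, u}
FIRST(<B>) = {ε}
FIRST(<S>) = {ε, t, u}  (via <E> <B>)
FOLLOW(<S>) includes $ since <S> is the start symbol.
FOLLOW(<S>): <S> appears on no right-hand side. Thus FOLLOW(<S>) = {$}.
For <S> -> ε: FIRST(ε) = {ε}, so it goes in M[<S>, t] for t ∈ {}; since ε ∈ FIRST, also for every t ∈ FOLLOW(<S>) = {$}.
For <S> -> <E> <B>: FIRST(<E> <B>) = {t, u}, so it goes in M[<S>, t] for t ∈ {t, u}.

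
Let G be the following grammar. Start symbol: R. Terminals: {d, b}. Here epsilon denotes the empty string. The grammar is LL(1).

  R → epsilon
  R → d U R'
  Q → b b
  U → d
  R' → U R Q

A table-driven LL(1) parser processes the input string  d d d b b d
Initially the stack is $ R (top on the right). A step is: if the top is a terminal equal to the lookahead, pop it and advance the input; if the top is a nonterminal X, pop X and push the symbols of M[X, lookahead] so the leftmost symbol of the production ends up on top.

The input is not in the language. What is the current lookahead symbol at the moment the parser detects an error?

d

step 1: stack=$ R  input=d d d b b d $  — expand R → d U R'
step 2: stack=$ R' U d  input=d d d b b d $  — match d
step 3: stack=$ R' U  input=d d b b d $  — expand U → d
step 4: stack=$ R' d  input=d d b b d $  — match d
step 5: stack=$ R'  input=d b b d $  — expand R' → U R Q
step 6: stack=$ Q R U  input=d b b d $  — expand U → d
step 7: stack=$ Q R d  input=d b b d $  — match d
step 8: stack=$ Q R  input=b b d $  — expand R → epsilon
step 9: stack=$ Q  input=b b d $  — expand Q → b b
step 10: stack=$ b b  input=b b d $  — match b
step 11: stack=$ b  input=b d $  — match b
step 12: stack=$  input=d $  — error: stack empty but input remains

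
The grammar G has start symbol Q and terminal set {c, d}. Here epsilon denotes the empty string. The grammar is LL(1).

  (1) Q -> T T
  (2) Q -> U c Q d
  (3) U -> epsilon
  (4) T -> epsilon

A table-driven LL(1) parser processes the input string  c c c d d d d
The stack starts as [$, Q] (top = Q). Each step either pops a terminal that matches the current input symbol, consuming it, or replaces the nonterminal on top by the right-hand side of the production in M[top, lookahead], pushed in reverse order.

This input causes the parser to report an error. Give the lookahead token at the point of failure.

step 1: stack=$ Q  input=c c c d d d d $  — expand Q -> U c Q d
step 2: stack=$ d Q c U  input=c c c d d d d $  — expand U -> epsilon
step 3: stack=$ d Q c  input=c c c d d d d $  — match c
step 4: stack=$ d Q  input=c c d d d d $  — expand Q -> U c Q d
step 5: stack=$ d d Q c U  input=c c d d d d $  — expand U -> epsilon
step 6: stack=$ d d Q c  input=c c d d d d $  — match c
step 7: stack=$ d d Q  input=c d d d d $  — expand Q -> U c Q d
step 8: stack=$ d d d Q c U  input=c d d d d $  — expand U -> epsilon
step 9: stack=$ d d d Q c  input=c d d d d $  — match c
step 10: stack=$ d d d Q  input=d d d d $  — expand Q -> T T
step 11: stack=$ d d d T T  input=d d d d $  — expand T -> epsilon
step 12: stack=$ d d d T  input=d d d d $  — expand T -> epsilon
step 13: stack=$ d d d  input=d d d d $  — match d
step 14: stack=$ d d  input=d d d $  — match d
step 15: stack=$ d  input=d d $  — match d
step 16: stack=$  input=d $  — error: stack empty but input remains

d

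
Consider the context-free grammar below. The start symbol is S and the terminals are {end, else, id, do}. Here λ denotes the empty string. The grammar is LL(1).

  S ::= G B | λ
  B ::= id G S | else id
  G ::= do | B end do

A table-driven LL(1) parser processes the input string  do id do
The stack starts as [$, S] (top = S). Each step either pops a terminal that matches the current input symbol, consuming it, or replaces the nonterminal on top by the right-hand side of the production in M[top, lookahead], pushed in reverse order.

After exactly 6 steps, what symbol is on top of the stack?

do

step 1: stack=$ S  input=do id do $  — expand S ::= G B
step 2: stack=$ B G  input=do id do $  — expand G ::= do
step 3: stack=$ B do  input=do id do $  — match do
step 4: stack=$ B  input=id do $  — expand B ::= id G S
step 5: stack=$ S G id  input=id do $  — match id
step 6: stack=$ S G  input=do $  — expand G ::= do
Stack after step 6: $ S do (top = do).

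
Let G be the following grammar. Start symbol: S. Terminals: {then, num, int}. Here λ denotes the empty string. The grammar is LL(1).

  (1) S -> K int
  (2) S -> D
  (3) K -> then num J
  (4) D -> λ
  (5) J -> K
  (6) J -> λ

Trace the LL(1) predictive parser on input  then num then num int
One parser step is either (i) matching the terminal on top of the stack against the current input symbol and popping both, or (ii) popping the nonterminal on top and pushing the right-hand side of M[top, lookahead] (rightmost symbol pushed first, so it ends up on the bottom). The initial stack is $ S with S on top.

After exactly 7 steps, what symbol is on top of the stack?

num

step 1: stack=$ S  input=then num then num int $  — expand S -> K int
step 2: stack=$ int K  input=then num then num int $  — expand K -> then num J
step 3: stack=$ int J num then  input=then num then num int $  — match then
step 4: stack=$ int J num  input=num then num int $  — match num
step 5: stack=$ int J  input=then num int $  — expand J -> K
step 6: stack=$ int K  input=then num int $  — expand K -> then num J
step 7: stack=$ int J num then  input=then num int $  — match then
Stack after step 7: $ int J num (top = num).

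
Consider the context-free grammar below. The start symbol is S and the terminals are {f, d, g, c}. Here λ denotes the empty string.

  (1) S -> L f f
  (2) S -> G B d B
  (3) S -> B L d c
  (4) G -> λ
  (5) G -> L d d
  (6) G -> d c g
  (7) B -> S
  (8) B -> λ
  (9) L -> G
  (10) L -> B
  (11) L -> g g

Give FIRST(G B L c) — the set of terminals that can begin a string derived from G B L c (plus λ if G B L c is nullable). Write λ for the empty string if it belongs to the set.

FIRST(S): from S->L f f we get {d, f, g}; from S->G B d B we get {d, f, g}; from S->B L d c we get {d, f, g}. So FIRST(S) = {d, f, g}.
FIRST(B): from B->S we get {d, f, g}; from B->λ we get {λ}. So FIRST(B) = {λ, d, f, g}.
FIRST(G): from G->λ we get {λ}; from G->L d d we get {d, f, g}; from G->d c g we get {d}. So FIRST(G) = {λ, d, f, g}.
FIRST(L): from L->G we get {λ, d, f, g}; from L->B we get {λ, d, f, g}; from L->g g we get {g}. So FIRST(L) = {λ, d, f, g}.
FIRST(G B L c): take FIRST of each symbol in turn, carrying on past any symbol whose FIRST contains λ; result {c, d, f, g}.

{c, d, f, g}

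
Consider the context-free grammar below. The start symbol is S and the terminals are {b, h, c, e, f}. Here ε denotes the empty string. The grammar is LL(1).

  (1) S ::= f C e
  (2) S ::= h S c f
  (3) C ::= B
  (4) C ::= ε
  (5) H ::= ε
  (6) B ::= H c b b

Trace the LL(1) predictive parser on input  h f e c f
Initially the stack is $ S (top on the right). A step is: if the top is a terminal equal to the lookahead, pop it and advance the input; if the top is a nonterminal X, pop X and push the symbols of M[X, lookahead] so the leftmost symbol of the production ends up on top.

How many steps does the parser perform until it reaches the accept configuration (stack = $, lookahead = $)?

step 1: stack=$ S  input=h f e c f $  — expand S ::= h S c f
step 2: stack=$ f c S h  input=h f e c f $  — match h
step 3: stack=$ f c S  input=f e c f $  — expand S ::= f C e
step 4: stack=$ f c e C f  input=f e c f $  — match f
step 5: stack=$ f c e C  input=e c f $  — expand C ::= ε
step 6: stack=$ f c e  input=e c f $  — match e
step 7: stack=$ f c  input=c f $  — match c
step 8: stack=$ f  input=f $  — match f
Accept reached after 8 steps.

8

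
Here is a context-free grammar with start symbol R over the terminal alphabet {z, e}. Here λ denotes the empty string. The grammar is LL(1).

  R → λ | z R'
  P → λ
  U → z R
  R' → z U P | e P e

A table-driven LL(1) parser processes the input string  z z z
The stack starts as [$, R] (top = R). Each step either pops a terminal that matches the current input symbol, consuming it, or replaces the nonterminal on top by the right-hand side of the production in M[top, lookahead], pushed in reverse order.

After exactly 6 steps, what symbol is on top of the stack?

     Stack    Input    Action
  1  $ R      z z z $  expand R → z R'
  2  $ R' z   z z z $  match z
  3  $ R'     z z $    expand R' → z U P
  4  $ P U z  z z $    match z
  5  $ P U    z $      expand U → z R
  6  $ P R z  z $      match z
Stack after step 6: $ P R (top = R).

R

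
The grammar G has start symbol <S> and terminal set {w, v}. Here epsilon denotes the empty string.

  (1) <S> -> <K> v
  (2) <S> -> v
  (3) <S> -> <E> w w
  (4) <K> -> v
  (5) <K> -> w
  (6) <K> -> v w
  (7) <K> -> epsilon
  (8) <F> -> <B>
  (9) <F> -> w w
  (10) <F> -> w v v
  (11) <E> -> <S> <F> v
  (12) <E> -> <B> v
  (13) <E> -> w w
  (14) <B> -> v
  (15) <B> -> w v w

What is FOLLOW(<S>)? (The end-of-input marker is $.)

{$, v, w}

FIRST(<K>): from <K>->v we get {v}; from <K>->w we get {w}; from <K>->v w we get {v}; from <K>->epsilon we get {epsilon}. So FIRST(<K>) = {epsilon, v, w}.
FIRST(<B>): from <B>->v we get {v}; from <B>->w v w we get {w}. So FIRST(<B>) = {v, w}.
FIRST(<F>): from <F>-><B> we get {v, w}; from <F>->w w we get {w}; from <F>->w v v we get {w}. So FIRST(<F>) = {v, w}.
FIRST(<S>): from <S>-><K> v we get {v, w}; from <S>->v we get {v}; from <S>-><E> w w we get {v, w}. So FIRST(<S>) = {v, w}.
FIRST(<E>): from <E>-><S> <F> v we get {v, w}; from <E>-><B> v we get {v, w}; from <E>->w w we get {w}. So FIRST(<E>) = {v, w}.
FOLLOW(<S>) includes $ since <S> is the start symbol.
FOLLOW(<S>): in <E>-><S> <F> v, <S> is followed by <F> v with FIRST {v, w}. Thus FOLLOW(<S>) = {$, v, w}.
FOLLOW(<K>): in <S>-><K> v, <K> is followed by v with FIRST {v}. Thus FOLLOW(<K>) = {v}.
FOLLOW(<F>): in <E>-><S> <F> v, <F> is followed by v with FIRST {v}. Thus FOLLOW(<F>) = {v}.
FOLLOW(<E>): in <S>-><E> w w, <E> is followed by w w with FIRST {w}. Thus FOLLOW(<E>) = {w}.
FOLLOW(<B>): in <F>-><B>, the suffix after <B> is empty, so FOLLOW(<B>) ⊇ FOLLOW(<F>) = {v}; in <E>-><B> v, <B> is followed by v with FIRST {v}. Thus FOLLOW(<B>) = {v}.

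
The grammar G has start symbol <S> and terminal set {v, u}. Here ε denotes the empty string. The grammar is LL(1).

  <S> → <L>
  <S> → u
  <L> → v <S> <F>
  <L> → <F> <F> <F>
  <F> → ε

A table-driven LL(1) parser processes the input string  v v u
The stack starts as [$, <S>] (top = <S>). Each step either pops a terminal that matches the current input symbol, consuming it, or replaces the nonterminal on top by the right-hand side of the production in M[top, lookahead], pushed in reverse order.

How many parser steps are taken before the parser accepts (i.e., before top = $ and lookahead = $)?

      Stack            Input    Action
   1  $ <S>            v v u $  expand <S> → <L>
   2  $ <L>            v v u $  expand <L> → v <S> <F>
   3  $ <F> <S> v      v v u $  match v
   4  $ <F> <S>        v u $    expand <S> → <L>
   5  $ <F> <L>        v u $    expand <L> → v <S> <F>
   6  $ <F> <F> <S> v  v u $    match v
   7  $ <F> <F> <S>    u $      expand <S> → u
   8  $ <F> <F> u      u $      match u
   9  $ <F> <F>        $        expand <F> → ε
  10  $ <F>            $        expand <F> → ε
Accept reached after 10 steps.

10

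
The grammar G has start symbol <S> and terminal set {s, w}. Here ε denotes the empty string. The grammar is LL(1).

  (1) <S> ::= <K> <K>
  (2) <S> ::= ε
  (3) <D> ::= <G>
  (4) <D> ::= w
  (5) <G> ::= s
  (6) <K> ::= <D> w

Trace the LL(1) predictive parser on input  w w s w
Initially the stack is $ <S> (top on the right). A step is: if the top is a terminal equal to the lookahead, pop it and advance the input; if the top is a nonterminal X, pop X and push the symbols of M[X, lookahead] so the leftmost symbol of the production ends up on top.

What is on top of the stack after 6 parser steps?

     Stack        Input      Action
  1  $ <S>        w w s w $  expand <S> ::= <K> <K>
  2  $ <K> <K>    w w s w $  expand <K> ::= <D> w
  3  $ <K> w <D>  w w s w $  expand <D> ::= w
  4  $ <K> w w    w w s w $  match w
  5  $ <K> w      w s w $    match w
  6  $ <K>        s w $      expand <K> ::= <D> w
Stack after step 6: $ w <D> (top = <D>).

<D>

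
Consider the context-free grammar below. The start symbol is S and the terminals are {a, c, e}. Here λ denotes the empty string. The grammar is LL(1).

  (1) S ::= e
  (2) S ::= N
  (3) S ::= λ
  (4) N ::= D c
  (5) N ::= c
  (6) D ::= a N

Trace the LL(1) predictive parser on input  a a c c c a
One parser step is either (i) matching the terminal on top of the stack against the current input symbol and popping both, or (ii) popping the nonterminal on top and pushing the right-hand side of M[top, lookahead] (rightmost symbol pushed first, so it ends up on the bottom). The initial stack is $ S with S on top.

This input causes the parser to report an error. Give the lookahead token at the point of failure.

      Stack      Input          Action
   1  $ S        a a c c c a $  expand S ::= N
   2  $ N        a a c c c a $  expand N ::= D c
   3  $ c D      a a c c c a $  expand D ::= a N
   4  $ c N a    a a c c c a $  match a
   5  $ c N      a c c c a $    expand N ::= D c
   6  $ c c D    a c c c a $    expand D ::= a N
   7  $ c c N a  a c c c a $    match a
   8  $ c c N    c c c a $      expand N ::= c
   9  $ c c c    c c c a $      match c
  10  $ c c      c c a $        match c
  11  $ c        c a $          match c
  12  $          a $            error: stack empty but input remains

a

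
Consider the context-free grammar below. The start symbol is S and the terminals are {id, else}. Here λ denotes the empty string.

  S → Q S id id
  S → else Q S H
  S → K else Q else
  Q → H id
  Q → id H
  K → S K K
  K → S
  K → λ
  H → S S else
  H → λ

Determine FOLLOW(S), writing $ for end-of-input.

{$, else, id}

FIRST(S): from S→Q S id id we get {else, id}; from S→else Q S H we get {else}; from S→K else Q else we get {else, id}. So FIRST(S) = {else, id}.
FIRST(K): from K→S K K we get {else, id}; from K→S we get {else, id}; from K→λ we get {λ}. So FIRST(K) = {λ, else, id}.
FIRST(H): from H→S S else we get {else, id}; from H→λ we get {λ}. So FIRST(H) = {λ, else, id}.
FIRST(Q): from Q→H id we get {else, id}; from Q→id H we get {id}. So FIRST(Q) = {else, id}.
FOLLOW(S) includes $ since S is the start symbol.
FOLLOW(Q): in S→Q S id id, Q is followed by S id id with FIRST {else, id}; in S→else Q S H, Q is followed by S H with FIRST {else, id}; in S→K else Q else, Q is followed by else with FIRST {else}. Thus FOLLOW(Q) = {else, id}.
FOLLOW(K): in S→K else Q else, K is followed by else Q else with FIRST {else}; in K→S K K (occurrence 1), K is followed by K with FIRST {λ, else, id}; in K→S K K (occurrence 1), the suffix after K is nullable (adds nothing new); in K→S K K (occurrence 2), the suffix after K is empty (adds nothing new). Thus FOLLOW(K) = {else, id}.
FOLLOW(S): in S→Q S id id, S is followed by id id with FIRST {id}; in S→else Q S H, S is followed by H with FIRST {λ, else, id}; in S→else Q S H, the suffix after S is nullable (adds nothing new); in K→S K K, S is followed by K K with FIRST {λ, else, id}; in K→S K K, the suffix after S is nullable, so FOLLOW(S) ⊇ FOLLOW(K) = {else, id}; in K→S, the suffix after S is empty, so FOLLOW(S) ⊇ FOLLOW(K) = {else, id}; in H→S S else (occurrence 1), S is followed by S else with FIRST {else, id}; in H→S S else (occurrence 2), S is followed by else with FIRST {else}. Thus FOLLOW(S) = {$, else, id}.
FOLLOW(H): in S→else Q S H, the suffix after H is empty, so FOLLOW(H) ⊇ FOLLOW(S) = {$, else, id}; in Q→H id, H is followed by id with FIRST {id}; in Q→id H, the suffix after H is empty, so FOLLOW(H) ⊇ FOLLOW(Q) = {else, id}. Thus FOLLOW(H) = {$, else, id}.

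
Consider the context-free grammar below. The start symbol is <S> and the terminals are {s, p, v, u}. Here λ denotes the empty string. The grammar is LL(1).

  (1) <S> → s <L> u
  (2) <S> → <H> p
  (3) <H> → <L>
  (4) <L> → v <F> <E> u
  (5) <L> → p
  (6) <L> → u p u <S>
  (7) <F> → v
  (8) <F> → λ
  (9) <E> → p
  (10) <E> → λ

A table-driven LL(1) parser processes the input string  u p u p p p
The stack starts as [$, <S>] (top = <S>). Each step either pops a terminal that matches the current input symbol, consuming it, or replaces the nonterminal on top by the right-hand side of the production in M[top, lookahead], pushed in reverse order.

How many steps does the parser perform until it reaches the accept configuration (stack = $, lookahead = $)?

step 1: stack=$ <S>  input=u p u p p p $  — expand <S> → <H> p
step 2: stack=$ p <H>  input=u p u p p p $  — expand <H> → <L>
step 3: stack=$ p <L>  input=u p u p p p $  — expand <L> → u p u <S>
step 4: stack=$ p <S> u p u  input=u p u p p p $  — match u
step 5: stack=$ p <S> u p  input=p u p p p $  — match p
step 6: stack=$ p <S> u  input=u p p p $  — match u
step 7: stack=$ p <S>  input=p p p $  — expand <S> → <H> p
step 8: stack=$ p p <H>  input=p p p $  — expand <H> → <L>
step 9: stack=$ p p <L>  input=p p p $  — expand <L> → p
step 10: stack=$ p p p  input=p p p $  — match p
step 11: stack=$ p p  input=p p $  — match p
step 12: stack=$ p  input=p $  — match p
Accept reached after 12 steps.

12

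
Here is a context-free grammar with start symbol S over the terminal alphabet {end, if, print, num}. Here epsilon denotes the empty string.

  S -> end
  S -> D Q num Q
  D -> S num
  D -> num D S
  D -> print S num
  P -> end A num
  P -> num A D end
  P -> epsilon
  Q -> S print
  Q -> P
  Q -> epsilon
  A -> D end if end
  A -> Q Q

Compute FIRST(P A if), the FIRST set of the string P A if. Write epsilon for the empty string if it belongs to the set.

FIRST(P): from P->end A num we get {end}; from P->num A D end we get {num}; from P->epsilon we get {epsilon}. So FIRST(P) = {epsilon, end, num}.
FIRST(S): from S->end we get {end}; from S->D Q num Q we get {end, num, print}. So FIRST(S) = {end, num, print}.
FIRST(D): from D->S num we get {end, num, print}; from D->num D S we get {num}; from D->print S num we get {print}. So FIRST(D) = {end, num, print}.
FIRST(Q): from Q->S print we get {end, num, print}; from Q->P we get {epsilon, end, num}; from Q->epsilon we get {epsilon}. So FIRST(Q) = {epsilon, end, num, print}.
FIRST(A): from A->D end if end we get {end, num, print}; from A->Q Q we get {epsilon, end, num, print}. So FIRST(A) = {epsilon, end, num, print}.
FIRST(P A if): take FIRST of each symbol in turn, carrying on past any symbol whose FIRST contains epsilon; result {end, if, num, print}.

{end, if, num, print}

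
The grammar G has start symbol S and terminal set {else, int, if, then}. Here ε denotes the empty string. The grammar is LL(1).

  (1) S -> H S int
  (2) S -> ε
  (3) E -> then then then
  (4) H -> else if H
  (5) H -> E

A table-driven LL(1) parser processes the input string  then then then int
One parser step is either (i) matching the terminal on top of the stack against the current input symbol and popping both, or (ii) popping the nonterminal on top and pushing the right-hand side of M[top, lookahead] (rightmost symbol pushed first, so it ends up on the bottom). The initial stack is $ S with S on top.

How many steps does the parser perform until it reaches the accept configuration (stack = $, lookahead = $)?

8

     Stack                   Input                 Action
  1  $ S                     then then then int $  expand S -> H S int
  2  $ int S H               then then then int $  expand H -> E
  3  $ int S E               then then then int $  expand E -> then then then
  4  $ int S then then then  then then then int $  match then
  5  $ int S then then       then then int $       match then
  6  $ int S then            then int $            match then
  7  $ int S                 int $                 expand S -> ε
  8  $ int                   int $                 match int
Accept reached after 8 steps.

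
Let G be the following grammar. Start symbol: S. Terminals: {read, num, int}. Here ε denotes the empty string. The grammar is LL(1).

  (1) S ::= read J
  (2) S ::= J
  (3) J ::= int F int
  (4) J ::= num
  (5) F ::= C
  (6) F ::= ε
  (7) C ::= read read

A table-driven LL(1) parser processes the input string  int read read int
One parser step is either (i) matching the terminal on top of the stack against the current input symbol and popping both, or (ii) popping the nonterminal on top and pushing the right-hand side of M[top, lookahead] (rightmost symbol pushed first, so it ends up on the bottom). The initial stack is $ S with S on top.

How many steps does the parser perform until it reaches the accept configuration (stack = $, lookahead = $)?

step 1: stack=$ S  input=int read read int $  — expand S ::= J
step 2: stack=$ J  input=int read read int $  — expand J ::= int F int
step 3: stack=$ int F int  input=int read read int $  — match int
step 4: stack=$ int F  input=read read int $  — expand F ::= C
step 5: stack=$ int C  input=read read int $  — expand C ::= read read
step 6: stack=$ int read read  input=read read int $  — match read
step 7: stack=$ int read  input=read int $  — match read
step 8: stack=$ int  input=int $  — match int
Accept reached after 8 steps.

8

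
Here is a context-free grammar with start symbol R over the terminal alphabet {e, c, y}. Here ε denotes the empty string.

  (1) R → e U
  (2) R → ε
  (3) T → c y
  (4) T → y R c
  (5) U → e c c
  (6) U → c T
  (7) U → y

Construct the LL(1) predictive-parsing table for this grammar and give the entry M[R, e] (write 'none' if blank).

FIRST(R): from R→e U we get {e}; from R→ε we get {ε}. So FIRST(R) = {ε, e}.
FIRST(T): from T→c y we get {c}; from T→y R c we get {y}. So FIRST(T) = {c, y}.
FIRST(U): from U→e c c we get {e}; from U→c T we get {c}; from U→y we get {y}. So FIRST(U) = {c, e, y}.
FOLLOW(R) includes $ since R is the start symbol.
FOLLOW(R): in T→y R c, R is followed by c with FIRST {c}. Thus FOLLOW(R) = {$, c}.
For R → e U: FIRST(e U) = {e}, so it goes in M[R, t] for t ∈ {e}.
For R → ε: FIRST(ε) = {ε}, so it goes in M[R, t] for t ∈ {}; since ε ∈ FIRST, also for every t ∈ FOLLOW(R) = {$, c}.

R → e U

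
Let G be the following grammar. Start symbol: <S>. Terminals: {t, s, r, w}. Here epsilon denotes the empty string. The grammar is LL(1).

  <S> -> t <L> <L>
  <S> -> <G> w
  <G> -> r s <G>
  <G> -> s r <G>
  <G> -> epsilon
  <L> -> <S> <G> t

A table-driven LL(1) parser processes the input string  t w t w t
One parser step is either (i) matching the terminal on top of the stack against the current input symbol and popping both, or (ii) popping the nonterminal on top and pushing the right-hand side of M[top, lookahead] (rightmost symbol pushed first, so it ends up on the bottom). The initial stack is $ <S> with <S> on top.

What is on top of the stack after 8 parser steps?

step 1: stack=$ <S>  input=t w t w t $  — expand <S> -> t <L> <L>
step 2: stack=$ <L> <L> t  input=t w t w t $  — match t
step 3: stack=$ <L> <L>  input=w t w t $  — expand <L> -> <S> <G> t
step 4: stack=$ <L> t <G> <S>  input=w t w t $  — expand <S> -> <G> w
step 5: stack=$ <L> t <G> w <G>  input=w t w t $  — expand <G> -> epsilon
step 6: stack=$ <L> t <G> w  input=w t w t $  — match w
step 7: stack=$ <L> t <G>  input=t w t $  — expand <G> -> epsilon
step 8: stack=$ <L> t  input=t w t $  — match t
Stack after step 8: $ <L> (top = <L>).

<L>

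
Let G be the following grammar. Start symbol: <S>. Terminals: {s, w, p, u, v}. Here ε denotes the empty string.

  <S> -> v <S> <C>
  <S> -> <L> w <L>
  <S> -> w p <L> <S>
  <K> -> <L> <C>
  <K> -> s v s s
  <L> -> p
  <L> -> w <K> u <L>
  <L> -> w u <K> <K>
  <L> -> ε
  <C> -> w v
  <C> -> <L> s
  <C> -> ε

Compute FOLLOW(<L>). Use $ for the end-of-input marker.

FIRST(<L>) = {ε, p, w}
FIRST(<S>) = {p, v, w}  (via <L> w <L>)
FIRST(<C>) = {ε, p, s, w}  (via <L> s)
FIRST(<K>) = {ε, p, s, w}  (via <L> <C>)
FOLLOW(<S>) includes $ since <S> is the start symbol.
FOLLOW(<S>): in <S>->v <S> <C>, <S> is followed by <C> with FIRST {ε, p, s, w}; in <S>->v <S> <C>, the suffix after <S> is nullable (adds nothing new); in <S>->w p <L> <S>, the suffix after <S> is empty (adds nothing new). Thus FOLLOW(<S>) = {$, p, s, w}.
FOLLOW(<K>): in <L>->w <K> u <L>, <K> is followed by u <L> with FIRST {u}; in <L>->w u <K> <K> (occurrence 1), <K> is followed by <K> with FIRST {ε, p, s, w}; in <L>->w u <K> <K> (occurrence 1), the suffix after <K> is nullable, so FOLLOW(<K>) ⊇ FOLLOW(<L>) = {$, p, s, u, v, w}; in <L>->w u <K> <K> (occurrence 2), the suffix after <K> is empty, so FOLLOW(<K>) ⊇ FOLLOW(<L>) = {$, p, s, u, v, w}. Thus FOLLOW(<K>) = {$, p, s, u, v, w}.
FOLLOW(<L>): in <S>-><L> w <L> (occurrence 1), <L> is followed by w <L> with FIRST {w}; in <S>-><L> w <L> (occurrence 2), the suffix after <L> is empty, so FOLLOW(<L>) ⊇ FOLLOW(<S>) = {$, p, s, w}; in <S>->w p <L> <S>, <L> is followed by <S> with FIRST {p, v, w}; in <K>-><L> <C>, <L> is followed by <C> with FIRST {ε, p, s, w}; in <K>-><L> <C>, the suffix after <L> is nullable, so FOLLOW(<L>) ⊇ FOLLOW(<K>) = {$, p, s, u, v, w}; in <L>->w <K> u <L>, the suffix after <L> is empty (adds nothing new); in <C>-><L> s, <L> is followed by s with FIRST {s}. Thus FOLLOW(<L>) = {$, p, s, u, v, w}.
FOLLOW(<C>): in <S>->v <S> <C>, the suffix after <C> is empty, so FOLLOW(<C>) ⊇ FOLLOW(<S>) = {$, p, s, w}; in <K>-><L> <C>, the suffix after <C> is empty, so FOLLOW(<C>) ⊇ FOLLOW(<K>) = {$, p, s, u, v, w}. Thus FOLLOW(<C>) = {$, p, s, u, v, w}.

{$, p, s, u, v, w}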